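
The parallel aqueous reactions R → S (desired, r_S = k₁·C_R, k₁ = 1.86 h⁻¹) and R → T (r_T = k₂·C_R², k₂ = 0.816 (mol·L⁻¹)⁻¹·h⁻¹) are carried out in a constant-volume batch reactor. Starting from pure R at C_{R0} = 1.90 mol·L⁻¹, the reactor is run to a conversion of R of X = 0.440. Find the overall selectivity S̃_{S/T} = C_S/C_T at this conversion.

C_R = C_{R0}(1−X) = 1.064 mol·L⁻¹.
Along a PFR/batch, dC_S/dC_R = −r_S/(r_S+r_T) = −k₁/(k₁+k₂·C_R).
Integrating from C_{R0} to C_R: C_S = (1.86/0.816)·ln[(1.86+0.816·1.90)/(1.86+0.816·1.06)] = 2.279·ln(3.410/2.728) = 0.5087 mol·L⁻¹.
C_T = (C_{R0}−C_R)−C_S = 0.3273 mol·L⁻¹; S̃_{S/T} = 0.5087/0.3273 = 1.55.

1.55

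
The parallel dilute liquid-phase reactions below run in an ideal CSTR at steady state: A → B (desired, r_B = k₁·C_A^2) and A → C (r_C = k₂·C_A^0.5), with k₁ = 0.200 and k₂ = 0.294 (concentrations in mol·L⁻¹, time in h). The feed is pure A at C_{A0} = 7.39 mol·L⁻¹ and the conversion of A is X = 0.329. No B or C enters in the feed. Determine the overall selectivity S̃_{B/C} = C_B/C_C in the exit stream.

Exit C_A = C_{A0}(1−X) = 7.39×0.671 = 4.959 mol·L⁻¹.
A CSTR operates uniformly at the exit composition, giving r_B = 4.918 and r_C = 0.6547 (each k·C_A^n at C_A = 4.959).
Overall selectivity = C_B/C_C = r_Bτ/(r_Cτ) = r_B/r_C = 7.51.

7.51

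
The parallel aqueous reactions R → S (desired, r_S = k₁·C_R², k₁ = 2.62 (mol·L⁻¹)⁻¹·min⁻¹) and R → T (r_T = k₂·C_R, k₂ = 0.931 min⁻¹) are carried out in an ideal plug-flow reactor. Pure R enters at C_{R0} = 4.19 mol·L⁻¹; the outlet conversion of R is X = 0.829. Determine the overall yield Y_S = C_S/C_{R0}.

C_R = C_{R0}(1−X) = 0.7165 mol·L⁻¹.
Along a PFR/batch, dC_T/dC_R = −r_T/(r_S+r_T) = −k₂/(k₂+k₁·C_R).
Integrating from C_{R0} to C_R: C_T = (0.931/2.62)·ln[(0.931+2.62·4.19)/(0.931+2.62·0.716)] = 0.3553·ln(11.91/2.808) = 0.5134 mol·L⁻¹.
Then C_S = (C_{R0}−C_R) − C_T = 3.474 − 0.5134 = 2.960 mol·L⁻¹.
Y_S = C_S/C_{R0} = 2.960/4.19 = 0.706.

0.706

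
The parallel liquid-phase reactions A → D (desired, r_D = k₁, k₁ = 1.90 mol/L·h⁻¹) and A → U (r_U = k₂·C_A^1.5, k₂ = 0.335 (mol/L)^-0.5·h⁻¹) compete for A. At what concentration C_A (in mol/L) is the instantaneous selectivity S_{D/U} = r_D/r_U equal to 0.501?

S_{D/U} = (k₁/k₂)·C_A^-1.5 ⇒ C_A = (S·k₂/k₁)^(1/(-1.5)).
= (0.501×0.335/1.90)^(-0.6667) = (0.08833)^(-0.6667) = 5.04 mol/L.

5.04 mol/L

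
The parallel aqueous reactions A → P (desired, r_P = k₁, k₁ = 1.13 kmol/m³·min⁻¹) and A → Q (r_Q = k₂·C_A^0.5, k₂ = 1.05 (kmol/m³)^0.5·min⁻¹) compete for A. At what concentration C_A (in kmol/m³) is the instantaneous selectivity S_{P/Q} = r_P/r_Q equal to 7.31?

0.0217 kmol/m³

S_{P/Q} = (k₁/k₂)·C_A^-0.5 ⇒ C_A = (S·k₂/k₁)^(-2).
= (7.31×1.05/1.13)^(-2) = (6.792)^(-2) = 0.0217 kmol/m³.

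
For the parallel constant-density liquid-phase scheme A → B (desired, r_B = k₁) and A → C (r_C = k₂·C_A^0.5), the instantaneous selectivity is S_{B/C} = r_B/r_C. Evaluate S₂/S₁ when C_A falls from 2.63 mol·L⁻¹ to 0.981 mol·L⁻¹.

S_{B/C} = (k₁/k₂)·C_A^-0.5, so S₂/S₁ = (C_{A,2}/C_{A,1})^-0.5.
= (0.981/2.63)^(-0.5) = (0.3730)^(-0.5) = 1.64.
Selectivity toward B rises as C_A falls — low-concentration operation is favoured.

1.64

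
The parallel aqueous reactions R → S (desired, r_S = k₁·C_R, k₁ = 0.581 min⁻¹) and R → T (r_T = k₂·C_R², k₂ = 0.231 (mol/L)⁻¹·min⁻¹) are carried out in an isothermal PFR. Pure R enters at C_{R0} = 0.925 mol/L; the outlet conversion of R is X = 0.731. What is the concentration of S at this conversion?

C_R = C_{R0}(1−X) = 0.2488 mol/L.
Along a PFR/batch, dC_S/dC_R = −r_S/(r_S+r_T) = −k₁/(k₁+k₂·C_R).
Integrating from C_{R0} to C_R: C_S = (0.581/0.231)·ln[(0.581+0.231·0.925)/(0.581+0.231·0.249)] = 2.515·ln(0.7947/0.6385) = 0.5504 mol/L.

0.550 mol/L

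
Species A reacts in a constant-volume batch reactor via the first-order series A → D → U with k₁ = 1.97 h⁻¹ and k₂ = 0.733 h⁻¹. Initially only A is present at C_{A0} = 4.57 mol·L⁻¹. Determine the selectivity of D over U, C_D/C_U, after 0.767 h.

2.49

The intermediate concentration in a first-order A→B→C sequence is C_D = k₁C_{A0}(e^(−k₁t) − e^(−k₂t))/(k₂−k₁).
e^(−k₁t) = e^(−1.97×0.767) = e^(−1.511) = 0.2207; e^(−k₂t) = e^(−0.5622) = 0.5699.
C_D = 1.97×4.57/(0.733−1.97) × (0.2207−0.5699) = (-7.278)×(-0.3493) = 2.542 mol·L⁻¹.
C_A = C_{A0}e^(−k₁t) = 1.009 mol·L⁻¹, so C_U = C_{A0}−C_A−C_D = 1.020 mol·L⁻¹; C_D/C_U = 2.49.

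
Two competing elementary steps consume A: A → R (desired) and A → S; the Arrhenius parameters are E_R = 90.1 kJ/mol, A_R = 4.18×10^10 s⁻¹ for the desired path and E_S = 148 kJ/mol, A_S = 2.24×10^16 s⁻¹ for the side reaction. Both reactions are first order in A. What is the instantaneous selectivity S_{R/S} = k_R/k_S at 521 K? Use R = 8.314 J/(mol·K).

k_R/k_S = (A_R/A_S)·exp[−(E_R−E_S)/(RT)] = (A_R/A_S)·exp[(E_S−E_R)/(RT)].
(E_S−E_R)/(RT) = (148−90.1)×10³/(8.314×521) = 57900/4332 = 13.37.
k_R/k_S = (4.18×10^10/2.24×10^16)·exp(13.37) = 1.866×10^-6 × 6.385×10^5 = 1.19.

1.19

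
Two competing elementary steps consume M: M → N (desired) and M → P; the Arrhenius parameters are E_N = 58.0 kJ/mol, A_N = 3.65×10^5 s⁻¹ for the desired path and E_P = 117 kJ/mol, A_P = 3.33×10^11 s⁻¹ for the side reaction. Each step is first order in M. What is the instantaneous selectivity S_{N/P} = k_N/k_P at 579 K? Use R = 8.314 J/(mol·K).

0.231

k_N/k_P = (A_N/A_P)·exp[−(E_N−E_P)/(RT)] = (A_N/A_P)·exp[(E_P−E_N)/(RT)].
(E_P−E_N)/(RT) = (117−58.0)×10³/(8.314×579) = 59000/4814 = 12.26.
k_N/k_P = (3.65×10^5/3.33×10^11)·exp(12.26) = 1.096×10^-6 × 2.103×10^5 = 0.231.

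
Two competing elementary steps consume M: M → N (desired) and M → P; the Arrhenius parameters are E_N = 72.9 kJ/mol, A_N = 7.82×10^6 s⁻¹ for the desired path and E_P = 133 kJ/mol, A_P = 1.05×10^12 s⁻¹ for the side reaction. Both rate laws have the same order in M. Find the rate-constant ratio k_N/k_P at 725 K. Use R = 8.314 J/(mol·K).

k_N/k_P = (A_N/A_P)·exp[−(E_N−E_P)/(RT)] = (A_N/A_P)·exp[(E_P−E_N)/(RT)].
(E_P−E_N)/(RT) = (133−72.9)×10³/(8.314×725) = 60100/6028 = 9.971.
k_N/k_P = (7.82×10^6/1.05×10^12)·exp(9.971) = 7.448×10^-6 × 21391 = 0.159.
Since E_N < E_P, lowering the temperature improves selectivity toward N.

0.159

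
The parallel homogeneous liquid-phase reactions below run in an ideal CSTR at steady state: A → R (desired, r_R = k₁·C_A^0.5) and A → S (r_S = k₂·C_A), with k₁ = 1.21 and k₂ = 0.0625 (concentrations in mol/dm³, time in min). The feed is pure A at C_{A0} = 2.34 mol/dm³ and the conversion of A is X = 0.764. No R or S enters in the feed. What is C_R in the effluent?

Exit C_A = C_{A0}(1−X) = 2.34×0.236 = 0.5522 mol/dm³.
In a CSTR the entire volume is at exit conditions, so r_R = 1.21×0.5522^0.5 = 0.8992 and r_S = 0.0625×0.5522 = 0.03451.
Fraction of consumed A going to R: r_R/(r_R+r_S) = 0.9630.
C_R = 0.9630·C_{A0}·X = 0.9630×2.34×0.764 = 1.72 mol/dm³.

1.72 mol/dm³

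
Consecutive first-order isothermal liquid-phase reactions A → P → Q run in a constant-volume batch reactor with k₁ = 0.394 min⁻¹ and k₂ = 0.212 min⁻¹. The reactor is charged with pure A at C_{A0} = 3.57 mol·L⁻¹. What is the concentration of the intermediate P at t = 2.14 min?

1.58 mol·L⁻¹

Solving the coupled first-order balances gives C_P(t) = [k₁/(k₂−k₁)]·C_{A0}·(e^(−k₁t) − e^(−k₂t)).
e^(−k₁t) = e^(−0.394×2.14) = e^(−0.8432) = 0.4303; e^(−k₂t) = e^(−0.4537) = 0.6353.
C_P = 0.394×3.57/(0.212−0.394) × (0.4303−0.6353) = (-7.728)×(-0.2049) = 1.584 mol·L⁻¹.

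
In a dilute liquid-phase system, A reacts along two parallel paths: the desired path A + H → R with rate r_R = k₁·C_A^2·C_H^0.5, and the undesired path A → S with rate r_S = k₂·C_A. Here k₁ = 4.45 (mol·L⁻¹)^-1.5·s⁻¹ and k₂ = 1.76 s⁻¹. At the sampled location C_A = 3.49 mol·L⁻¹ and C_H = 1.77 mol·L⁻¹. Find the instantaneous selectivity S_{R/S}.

11.7

S_{R/S} = r_R/r_S = (k₁·C_A^2·C_H^0.5)/(k₂·C_A) = (k₁/k₂)·C_A·C_H^0.5.
= (4.45×3.490^2×1.770^0.5) / (1.76×3.490) = 72.11/6.142 = 11.7.
Since the desired path is higher order in A, keeping C_A high (PFR or concentrated feed) favours R.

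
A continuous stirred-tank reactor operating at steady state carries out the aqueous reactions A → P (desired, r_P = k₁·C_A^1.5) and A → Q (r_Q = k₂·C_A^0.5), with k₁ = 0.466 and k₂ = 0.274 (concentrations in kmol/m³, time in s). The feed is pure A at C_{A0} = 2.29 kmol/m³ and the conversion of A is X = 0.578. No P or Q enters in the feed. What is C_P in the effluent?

Exit C_A = C_{A0}(1−X) = 2.29×0.422 = 0.9664 kmol/m³.
A CSTR operates uniformly at the exit composition, giving r_P = 0.4427 and r_Q = 0.2694 (each k·C_A^n at C_A = 0.9664).
Fraction of consumed A going to P: r_P/(r_P+r_Q) = 0.6217.
C_P = 0.6217·C_{A0}·X = 0.6217×2.29×0.578 = 0.823 kmol/m³.

0.823 kmol/m³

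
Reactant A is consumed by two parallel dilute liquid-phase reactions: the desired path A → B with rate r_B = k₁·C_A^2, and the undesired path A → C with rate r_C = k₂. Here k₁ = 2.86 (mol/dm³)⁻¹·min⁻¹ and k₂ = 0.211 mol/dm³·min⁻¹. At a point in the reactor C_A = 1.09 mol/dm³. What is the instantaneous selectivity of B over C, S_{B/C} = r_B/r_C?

16.1

S_{B/C} = r_B/r_C = (k₁·C_A^2)/(k₂) = (k₁/k₂)·C_A^2.
= (2.86×1.090^2) / (0.211) = 3.398/0.2110 = 16.1.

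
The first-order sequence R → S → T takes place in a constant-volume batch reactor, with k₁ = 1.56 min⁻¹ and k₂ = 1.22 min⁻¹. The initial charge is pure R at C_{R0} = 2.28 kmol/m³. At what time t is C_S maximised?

0.723 min

Setting dC_S/dt = 0 gives t_opt = ln(k₂/k₁)/(k₂−k₁).
= ln(1.22/1.56)/(1.22−1.56) = ln(0.7821)/-0.3400 = -0.2458/-0.3400 = 0.723 min.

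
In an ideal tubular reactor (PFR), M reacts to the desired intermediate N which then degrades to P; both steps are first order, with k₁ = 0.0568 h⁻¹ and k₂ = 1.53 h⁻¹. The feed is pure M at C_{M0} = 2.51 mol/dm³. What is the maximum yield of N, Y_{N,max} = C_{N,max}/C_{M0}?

0.0327

For a first-order series the maximum intermediate yield is C_{N,max}/C_{M0} = (k₁/k₂)^[k₂/(k₂−k₁)].
= (0.0568/1.53)^(1.53/(1.53−0.0568)) = (0.03712)^(1.039) = 0.03270.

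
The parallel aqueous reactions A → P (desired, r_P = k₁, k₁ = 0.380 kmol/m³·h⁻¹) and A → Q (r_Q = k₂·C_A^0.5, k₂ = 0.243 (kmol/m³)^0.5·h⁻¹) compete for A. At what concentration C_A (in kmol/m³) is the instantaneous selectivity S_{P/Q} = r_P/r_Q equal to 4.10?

S_{P/Q} = (k₁/k₂)·C_A^-0.5 ⇒ C_A = (S·k₂/k₁)^(-2).
= (4.10×0.243/0.380)^(-2) = (2.622)^(-2) = 0.145 kmol/m³.

0.145 kmol/m³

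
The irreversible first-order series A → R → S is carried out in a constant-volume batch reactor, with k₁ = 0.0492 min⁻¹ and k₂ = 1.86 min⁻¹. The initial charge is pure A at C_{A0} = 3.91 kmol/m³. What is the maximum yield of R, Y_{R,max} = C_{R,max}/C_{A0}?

Evaluating C_R at t_opt = ln(k₂/k₁)/(k₂−k₁) gives C_{R,max}/C_{A0} = (k₁/k₂)^[k₂/(k₂−k₁)].
= (0.0492/1.86)^(1.86/(1.86−0.0492)) = (0.02645)^(1.027) = 0.02397.

0.0240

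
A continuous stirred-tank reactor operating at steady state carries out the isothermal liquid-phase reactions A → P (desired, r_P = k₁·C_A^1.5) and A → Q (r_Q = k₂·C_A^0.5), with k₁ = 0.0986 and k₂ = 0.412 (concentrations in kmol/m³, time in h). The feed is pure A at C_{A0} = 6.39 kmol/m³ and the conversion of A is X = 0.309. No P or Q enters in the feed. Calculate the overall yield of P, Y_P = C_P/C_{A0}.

0.159

Exit C_A = C_{A0}(1−X) = 6.39×0.691 = 4.415 kmol/m³.
A CSTR operates uniformly at the exit composition, giving r_P = 0.9148 and r_Q = 0.8657 (each k·C_A^n at C_A = 4.415).
Fraction of consumed A going to P: r_P/(r_P+r_Q) = 0.5138.
C_P = 0.5138·C_{A0}·X = 0.5138×6.39×0.309 = 1.01 kmol/m³; Y_P = C_P/C_{A0} = 0.159.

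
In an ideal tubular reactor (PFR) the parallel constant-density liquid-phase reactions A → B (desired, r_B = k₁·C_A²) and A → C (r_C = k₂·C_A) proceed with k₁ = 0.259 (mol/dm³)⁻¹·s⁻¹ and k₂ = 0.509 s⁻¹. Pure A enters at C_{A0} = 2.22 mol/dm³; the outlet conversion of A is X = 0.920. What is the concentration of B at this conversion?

C_A = C_{A0}(1−X) = 0.1776 mol/dm³.
Along a PFR/batch, dC_C/dC_A = −r_C/(r_B+r_C) = −k₂/(k₂+k₁·C_A).
Integrating from C_{A0} to C_A: C_C = (0.509/0.259)·ln[(0.509+0.259·2.22)/(0.509+0.259·0.178)] = 1.965·ln(1.084/0.5550) = 1.316 mol/dm³.
Then C_B = (C_{A0}−C_A) − C_C = 2.042 − 1.316 = 0.7268 mol/dm³.

0.727 mol/dm³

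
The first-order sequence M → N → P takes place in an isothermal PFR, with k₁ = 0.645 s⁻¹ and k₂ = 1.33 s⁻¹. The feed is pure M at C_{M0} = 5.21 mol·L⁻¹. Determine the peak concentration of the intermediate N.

1.28 mol·L⁻¹

For a first-order series the maximum intermediate yield is C_{N,max}/C_{M0} = (k₁/k₂)^[k₂/(k₂−k₁)].
= (0.645/1.33)^(1.33/(1.33−0.645)) = (0.4850)^(1.942) = 0.2453.
C_{N,max} = 0.2453×5.21 = 1.28 mol·L⁻¹.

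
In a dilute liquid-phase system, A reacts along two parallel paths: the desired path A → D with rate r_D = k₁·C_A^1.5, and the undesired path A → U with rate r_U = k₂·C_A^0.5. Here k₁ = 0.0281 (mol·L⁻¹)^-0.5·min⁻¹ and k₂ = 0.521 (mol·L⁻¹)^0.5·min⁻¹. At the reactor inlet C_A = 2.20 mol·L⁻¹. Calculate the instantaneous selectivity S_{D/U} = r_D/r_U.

0.119

S_{D/U} = r_D/r_U = (k₁·C_A^1.5)/(k₂·C_A^0.5) = (k₁/k₂)·C_A.
= (0.0281×2.200^1.5) / (0.521×2.200^0.5) = 0.09169/0.7728 = 0.119.
Since the desired path is higher order in A, keeping C_A high (PFR or concentrated feed) favours D.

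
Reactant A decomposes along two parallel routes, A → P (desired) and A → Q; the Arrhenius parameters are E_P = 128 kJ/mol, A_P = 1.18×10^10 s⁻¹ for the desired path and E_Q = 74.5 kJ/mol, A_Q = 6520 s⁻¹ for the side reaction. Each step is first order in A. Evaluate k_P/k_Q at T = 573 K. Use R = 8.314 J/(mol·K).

24.0

With equal orders, S_{P/Q} = k_P/k_Q = (A_P/A_Q)·exp[(E_Q−E_P)/(RT)].
(E_Q−E_P)/(RT) = (74.5−128)×10³/(8.314×573) = -53500/4764 = -11.23.
k_P/k_Q = (1.18×10^10/6520)·exp(-11.23) = 1.810×10^6 × 1.327×10^-5 = 24.0.
Since E_P > E_Q, raising the temperature improves selectivity toward P.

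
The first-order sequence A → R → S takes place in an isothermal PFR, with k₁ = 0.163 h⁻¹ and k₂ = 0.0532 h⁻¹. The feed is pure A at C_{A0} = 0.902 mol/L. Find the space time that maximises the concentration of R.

The intermediate peaks when r₁ = r₂, i.e. k₁e^(−k₁τ) = k₂e^(−k₂τ), giving τ_opt = ln(k₂/k₁)/(k₂−k₁).
= ln(0.0532/0.163)/(0.0532−0.163) = ln(0.3264)/-0.1098 = -1.120/-0.1098 = 10.2 h.

10.2 h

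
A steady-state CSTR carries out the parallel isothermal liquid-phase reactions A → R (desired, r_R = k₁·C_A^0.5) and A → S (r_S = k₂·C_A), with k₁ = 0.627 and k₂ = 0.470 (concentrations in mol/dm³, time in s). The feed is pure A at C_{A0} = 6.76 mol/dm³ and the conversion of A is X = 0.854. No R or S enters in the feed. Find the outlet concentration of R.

Exit C_A = C_{A0}(1−X) = 6.76×0.146 = 0.9870 mol/dm³.
Rates in a CSTR are evaluated at the outlet concentration: r_R = 0.627×0.9870^0.5 = 0.6229, r_S = 0.470×0.9870 = 0.4639.
Fraction of consumed A going to R: r_R/(r_R+r_S) = 0.5732.
C_R = 0.5732·C_{A0}·X = 0.5732×6.76×0.854 = 3.31 mol/dm³.

3.31 mol/dm³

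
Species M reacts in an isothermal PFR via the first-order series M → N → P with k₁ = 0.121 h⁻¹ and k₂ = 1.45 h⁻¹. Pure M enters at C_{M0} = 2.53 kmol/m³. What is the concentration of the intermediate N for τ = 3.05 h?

0.156 kmol/m³

Solving the coupled first-order balances gives C_N(τ) = [k₁/(k₂−k₁)]·C_{M0}·(e^(−k₁τ) − e^(−k₂τ)).
e^(−k₁τ) = e^(−0.121×3.05) = e^(−0.3690) = 0.6914; e^(−k₂τ) = e^(−4.422) = 0.01200.
C_N = 0.121×2.53/(1.45−0.121) × (0.6914−0.01200) = 0.2303×0.6794 = 0.1565 kmol/m³.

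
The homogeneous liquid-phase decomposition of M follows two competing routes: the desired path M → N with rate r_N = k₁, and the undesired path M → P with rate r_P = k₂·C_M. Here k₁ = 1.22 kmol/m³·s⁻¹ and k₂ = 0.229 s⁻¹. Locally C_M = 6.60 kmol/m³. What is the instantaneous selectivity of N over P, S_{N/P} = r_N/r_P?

S_{N/P} = r_N/r_P = (k₁)/(k₂·C_M) = (k₁/k₂)·C_M⁻¹.
= (1.22) / (0.229×6.600) = 1.220/1.511 = 0.807.

0.807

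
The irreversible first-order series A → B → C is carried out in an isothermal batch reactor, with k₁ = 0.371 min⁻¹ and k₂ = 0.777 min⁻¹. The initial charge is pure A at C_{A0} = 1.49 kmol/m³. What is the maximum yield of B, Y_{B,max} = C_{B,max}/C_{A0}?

0.243

For a first-order series the maximum intermediate yield is C_{B,max}/C_{A0} = (k₁/k₂)^[k₂/(k₂−k₁)].
= (0.371/0.777)^(0.777/(0.777−0.371)) = (0.4775)^(1.914) = 0.2430.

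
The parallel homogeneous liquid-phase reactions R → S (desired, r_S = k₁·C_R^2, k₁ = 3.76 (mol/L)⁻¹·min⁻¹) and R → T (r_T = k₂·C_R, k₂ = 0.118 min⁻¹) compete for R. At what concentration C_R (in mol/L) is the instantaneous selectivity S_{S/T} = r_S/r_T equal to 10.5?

0.330 mol/L

S_{S/T} = (k₁/k₂)·C_R ⇒ C_R = S·k₂/k₁.
= 10.5×0.118/3.76 = 0.330 mol/L.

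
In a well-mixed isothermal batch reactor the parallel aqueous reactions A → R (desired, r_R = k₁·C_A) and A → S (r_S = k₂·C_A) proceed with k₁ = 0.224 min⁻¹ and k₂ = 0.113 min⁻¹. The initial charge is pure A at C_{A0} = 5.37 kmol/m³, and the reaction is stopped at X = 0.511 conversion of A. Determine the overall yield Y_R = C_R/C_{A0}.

0.340

C_A = C_{A0}(1−X) = 2.626 kmol/m³.
Both paths are first order in A, so the instantaneous fraction to R is constant: dC_R/d(−C_A) = k₁/(k₁+k₂) = 0.6647.
C_R = 0.6647·(C_{A0}−C_A) = 0.6647×2.744 = 1.82 kmol/m³.
Y_R = C_R/C_{A0} = 1.824/5.37 = 0.340.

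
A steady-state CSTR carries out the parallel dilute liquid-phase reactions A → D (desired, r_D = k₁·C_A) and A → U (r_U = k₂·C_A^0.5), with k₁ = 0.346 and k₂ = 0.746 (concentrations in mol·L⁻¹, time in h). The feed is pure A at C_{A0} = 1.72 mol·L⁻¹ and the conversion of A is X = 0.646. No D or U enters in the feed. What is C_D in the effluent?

0.295 mol·L⁻¹

Exit C_A = C_{A0}(1−X) = 1.72×0.354 = 0.6089 mol·L⁻¹.
In a CSTR the entire volume is at exit conditions, so r_D = 0.346×0.6089 = 0.2107 and r_U = 0.746×0.6089^0.5 = 0.5821.
Fraction of consumed A going to D: r_D/(r_D+r_U) = 0.2657.
C_D = 0.2657·C_{A0}·X = 0.2657×1.72×0.646 = 0.295 mol·L⁻¹.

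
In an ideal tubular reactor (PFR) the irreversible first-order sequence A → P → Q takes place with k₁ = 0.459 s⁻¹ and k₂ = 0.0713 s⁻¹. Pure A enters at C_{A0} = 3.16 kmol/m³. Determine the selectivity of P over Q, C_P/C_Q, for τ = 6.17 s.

For first-order series with pure A initially, C_P(τ) = k₁C_{A0}/(k₂−k₁)·(e^(−k₁τ) − e^(−k₂τ)).
e^(−k₁τ) = e^(−0.459×6.17) = e^(−2.832) = 0.05889; e^(−k₂τ) = e^(−0.4399) = 0.6441.
C_P = 0.459×3.16/(0.0713−0.459) × (0.05889−0.6441) = (-3.741)×(-0.5852) = 2.189 kmol/m³.
C_A = C_{A0}e^(−k₁τ) = 0.1861 kmol/m³, so C_Q = C_{A0}−C_A−C_P = 0.7846 kmol/m³; C_P/C_Q = 2.79.

2.79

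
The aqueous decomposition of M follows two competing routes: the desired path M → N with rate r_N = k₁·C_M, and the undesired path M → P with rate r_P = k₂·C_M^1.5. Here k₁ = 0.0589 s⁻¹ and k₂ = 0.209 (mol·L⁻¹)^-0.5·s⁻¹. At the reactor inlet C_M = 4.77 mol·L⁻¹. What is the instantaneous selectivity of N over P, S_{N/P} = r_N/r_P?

0.129

S_{N/P} = r_N/r_P = (k₁·C_M)/(k₂·C_M^1.5) = (k₁/k₂)·C_M^-0.5.
= (0.0589×4.770) / (0.209×4.770^1.5) = 0.2810/2.177 = 0.129.
The undesired path is higher order in M, so low C_M (CSTR or dilute feed) favours N.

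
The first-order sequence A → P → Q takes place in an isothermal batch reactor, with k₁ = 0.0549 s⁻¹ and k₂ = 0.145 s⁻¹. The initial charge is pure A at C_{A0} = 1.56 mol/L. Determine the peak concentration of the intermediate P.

For a first-order series the maximum intermediate yield is C_{P,max}/C_{A0} = (k₁/k₂)^[k₂/(k₂−k₁)].
= (0.0549/0.145)^(0.145/(0.145−0.0549)) = (0.3786)^(1.609) = 0.2095.
C_{P,max} = 0.2095×1.56 = 0.327 mol/L.

0.327 mol/L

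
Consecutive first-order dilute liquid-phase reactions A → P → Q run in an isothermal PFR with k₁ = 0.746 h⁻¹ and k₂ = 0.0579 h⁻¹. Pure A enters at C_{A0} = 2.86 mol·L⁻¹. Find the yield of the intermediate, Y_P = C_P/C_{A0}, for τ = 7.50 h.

0.698

For first-order series with pure A initially, C_P(τ) = k₁C_{A0}/(k₂−k₁)·(e^(−k₁τ) − e^(−k₂τ)).
e^(−k₁τ) = e^(−0.746×7.50) = e^(−5.595) = 0.003716; e^(−k₂τ) = e^(−0.4343) = 0.6478.
C_P = 0.746×2.86/(0.0579−0.746) × (0.003716−0.6478) = (-3.101)×(-0.6440) = 1.997 mol·L⁻¹.
Y_P = C_P/C_{A0} = 1.997/2.86 = 0.698.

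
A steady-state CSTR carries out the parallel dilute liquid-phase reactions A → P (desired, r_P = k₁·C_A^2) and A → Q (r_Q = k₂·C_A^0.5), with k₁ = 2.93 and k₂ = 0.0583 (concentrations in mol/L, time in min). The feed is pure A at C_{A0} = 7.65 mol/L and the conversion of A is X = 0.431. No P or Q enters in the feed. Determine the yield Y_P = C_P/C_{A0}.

Exit C_A = C_{A0}(1−X) = 7.65×0.569 = 4.353 mol/L.
A CSTR operates uniformly at the exit composition, giving r_P = 55.52 and r_Q = 0.1216 (each k·C_A^n at C_A = 4.353).
Fraction of consumed A going to P: r_P/(r_P+r_Q) = 0.9978.
C_P = 0.9978·C_{A0}·X = 0.9978×7.65×0.431 = 3.29 mol/L; Y_P = C_P/C_{A0} = 0.430.

0.430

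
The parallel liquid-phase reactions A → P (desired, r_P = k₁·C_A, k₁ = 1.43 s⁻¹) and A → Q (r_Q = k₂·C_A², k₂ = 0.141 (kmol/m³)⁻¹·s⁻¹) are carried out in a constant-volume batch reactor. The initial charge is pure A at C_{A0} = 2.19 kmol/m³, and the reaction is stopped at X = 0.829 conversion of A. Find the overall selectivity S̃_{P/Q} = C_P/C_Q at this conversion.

8.06

C_A = C_{A0}(1−X) = 0.3745 kmol/m³.
Along a PFR/batch, dC_P/dC_A = −r_P/(r_P+r_Q) = −k₁/(k₁+k₂·C_A).
Integrating from C_{A0} to C_A: C_P = (1.43/0.141)·ln[(1.43+0.141·2.19)/(1.43+0.141·0.374)] = 10.14·ln(1.739/1.483) = 1.615 kmol/m³.
C_Q = (C_{A0}−C_A)−C_P = 0.2004 kmol/m³; S̃_{P/Q} = 1.615/0.2004 = 8.06.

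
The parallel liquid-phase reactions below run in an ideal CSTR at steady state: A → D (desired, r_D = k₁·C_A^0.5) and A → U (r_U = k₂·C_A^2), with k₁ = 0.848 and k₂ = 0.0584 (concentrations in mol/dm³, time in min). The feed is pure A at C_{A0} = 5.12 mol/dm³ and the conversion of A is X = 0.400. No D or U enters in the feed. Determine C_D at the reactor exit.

1.49 mol/dm³

Exit C_A = C_{A0}(1−X) = 5.12×0.600 = 3.072 mol/dm³.
In a CSTR the entire volume is at exit conditions, so r_D = 0.848×3.072^0.5 = 1.486 and r_U = 0.0584×3.072^2 = 0.5511.
Fraction of consumed A going to D: r_D/(r_D+r_U) = 0.7295.
C_D = 0.7295·C_{A0}·X = 0.7295×5.12×0.400 = 1.49 mol/dm³.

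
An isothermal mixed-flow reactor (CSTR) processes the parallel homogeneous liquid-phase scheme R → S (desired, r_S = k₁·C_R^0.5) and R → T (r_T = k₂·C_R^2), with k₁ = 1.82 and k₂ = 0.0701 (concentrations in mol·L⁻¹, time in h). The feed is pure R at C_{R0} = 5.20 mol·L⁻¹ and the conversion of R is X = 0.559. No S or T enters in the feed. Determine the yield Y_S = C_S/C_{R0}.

Exit C_R = C_{R0}(1−X) = 5.20×0.441 = 2.293 mol·L⁻¹.
In a CSTR the entire volume is at exit conditions, so r_S = 1.82×2.293^0.5 = 2.756 and r_T = 0.0701×2.293^2 = 0.3686.
Fraction of consumed R going to S: r_S/(r_S+r_T) = 0.8820.
C_S = 0.8820·C_{R0}·X = 0.8820×5.20×0.559 = 2.56 mol·L⁻¹; Y_S = C_S/C_{R0} = 0.493.

0.493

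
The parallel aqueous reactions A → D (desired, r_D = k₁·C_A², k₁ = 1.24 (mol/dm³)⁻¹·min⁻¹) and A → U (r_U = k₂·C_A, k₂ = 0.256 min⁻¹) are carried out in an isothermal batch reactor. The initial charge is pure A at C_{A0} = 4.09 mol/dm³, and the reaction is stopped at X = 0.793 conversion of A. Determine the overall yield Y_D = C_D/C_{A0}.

C_A = C_{A0}(1−X) = 0.8466 mol/dm³.
Along a PFR/batch, dC_U/dC_A = −r_U/(r_D+r_U) = −k₂/(k₂+k₁·C_A).
Integrating from C_{A0} to C_A: C_U = (0.256/1.24)·ln[(0.256+1.24·4.09)/(0.256+1.24·0.847)] = 0.2065·ln(5.328/1.306) = 0.2903 mol/dm³.
Then C_D = (C_{A0}−C_A) − C_U = 3.243 − 0.2903 = 2.953 mol/dm³.
Y_D = C_D/C_{A0} = 2.953/4.09 = 0.722.

0.722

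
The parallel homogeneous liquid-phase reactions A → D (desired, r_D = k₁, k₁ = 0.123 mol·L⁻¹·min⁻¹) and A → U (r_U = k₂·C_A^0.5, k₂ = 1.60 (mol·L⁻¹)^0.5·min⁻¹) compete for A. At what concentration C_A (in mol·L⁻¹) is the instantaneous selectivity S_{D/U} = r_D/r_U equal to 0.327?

0.0553 mol·L⁻¹

S_{D/U} = (k₁/k₂)·C_A^-0.5 ⇒ C_A = (S·k₂/k₁)^(-2).
= (0.327×1.60/0.123)^(-2) = (4.254)^(-2) = 0.0553 mol·L⁻¹.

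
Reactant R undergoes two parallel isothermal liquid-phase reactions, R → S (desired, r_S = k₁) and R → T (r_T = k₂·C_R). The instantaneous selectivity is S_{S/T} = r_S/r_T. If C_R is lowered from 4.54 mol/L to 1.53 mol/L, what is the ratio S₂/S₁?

S_{S/T} = (k₁/k₂)·C_R⁻¹, so S₂/S₁ = (C_{R,2}/C_{R,1})⁻¹.
= 4.54/1.53 = 2.97.

2.97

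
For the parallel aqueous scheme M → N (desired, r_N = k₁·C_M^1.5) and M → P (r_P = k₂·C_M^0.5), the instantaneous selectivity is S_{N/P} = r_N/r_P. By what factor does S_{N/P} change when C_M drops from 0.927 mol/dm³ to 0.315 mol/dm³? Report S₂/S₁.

S_{N/P} = (k₁/k₂)·C_M, so S₂/S₁ = (C_{M,2}/C_{M,1}).
= 0.315/0.927 = 0.340.

0.340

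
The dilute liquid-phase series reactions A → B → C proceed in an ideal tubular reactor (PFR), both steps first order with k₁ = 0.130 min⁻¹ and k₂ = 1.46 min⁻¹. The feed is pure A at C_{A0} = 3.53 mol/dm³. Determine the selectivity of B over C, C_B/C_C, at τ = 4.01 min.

0.166

For first-order series with pure A initially, C_B(τ) = k₁C_{A0}/(k₂−k₁)·(e^(−k₁τ) − e^(−k₂τ)).
e^(−k₁τ) = e^(−0.130×4.01) = e^(−0.5213) = 0.5937; e^(−k₂τ) = e^(−5.855) = 0.002867.
C_B = 0.130×3.53/(1.46−0.130) × (0.5937−0.002867) = 0.3450×0.5909 = 0.2039 mol/dm³.
C_A = C_{A0}e^(−k₁τ) = 2.096 mol/dm³, so C_C = C_{A0}−C_A−C_B = 1.230 mol/dm³; C_B/C_C = 0.166.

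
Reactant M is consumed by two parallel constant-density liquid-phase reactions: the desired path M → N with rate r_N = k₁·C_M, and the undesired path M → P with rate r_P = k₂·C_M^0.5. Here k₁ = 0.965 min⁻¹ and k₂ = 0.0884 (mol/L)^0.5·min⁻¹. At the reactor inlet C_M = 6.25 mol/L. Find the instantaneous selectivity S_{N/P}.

S_{N/P} = r_N/r_P = (k₁·C_M)/(k₂·C_M^0.5) = (k₁/k₂)·C_M^0.5.
= (0.965×6.250) / (0.0884×6.250^0.5) = 6.031/0.2210 = 27.3.
Since the desired path is higher order in M, keeping C_M high (PFR or concentrated feed) favours N.

27.3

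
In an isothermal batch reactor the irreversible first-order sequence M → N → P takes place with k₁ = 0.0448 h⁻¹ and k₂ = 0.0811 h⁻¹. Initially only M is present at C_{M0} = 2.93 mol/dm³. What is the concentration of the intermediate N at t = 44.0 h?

Solving the coupled first-order balances gives C_N(t) = [k₁/(k₂−k₁)]·C_{M0}·(e^(−k₁t) − e^(−k₂t)).
e^(−k₁t) = e^(−0.0448×44.0) = e^(−1.971) = 0.1393; e^(−k₂t) = e^(−3.568) = 0.02820.
C_N = 0.0448×2.93/(0.0811−0.0448) × (0.1393−0.02820) = 3.616×0.1111 = 0.4017 mol/dm³.

0.402 mol/dm³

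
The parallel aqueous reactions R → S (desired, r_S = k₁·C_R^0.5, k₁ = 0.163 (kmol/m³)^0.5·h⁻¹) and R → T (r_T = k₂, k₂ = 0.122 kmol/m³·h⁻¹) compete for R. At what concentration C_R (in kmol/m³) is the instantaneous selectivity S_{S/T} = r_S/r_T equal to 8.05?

S_{S/T} = (k₁/k₂)·C_R^0.5 ⇒ C_R = (S·k₂/k₁)^(2).
= (8.05×0.122/0.163)^(2) = (6.025)^(2) = 36.3 kmol/m³.

36.3 kmol/m³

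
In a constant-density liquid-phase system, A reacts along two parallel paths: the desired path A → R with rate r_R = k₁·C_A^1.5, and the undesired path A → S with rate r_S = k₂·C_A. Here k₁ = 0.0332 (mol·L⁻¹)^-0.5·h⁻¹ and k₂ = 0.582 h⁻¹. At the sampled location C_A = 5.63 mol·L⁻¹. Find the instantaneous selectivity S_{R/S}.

0.135

S_{R/S} = r_R/r_S = (k₁·C_A^1.5)/(k₂·C_A) = (k₁/k₂)·C_A^0.5.
= (0.0332×5.630^1.5) / (0.582×5.630) = 0.4435/3.277 = 0.135.
Since the desired path is higher order in A, keeping C_A high (PFR or concentrated feed) favours R.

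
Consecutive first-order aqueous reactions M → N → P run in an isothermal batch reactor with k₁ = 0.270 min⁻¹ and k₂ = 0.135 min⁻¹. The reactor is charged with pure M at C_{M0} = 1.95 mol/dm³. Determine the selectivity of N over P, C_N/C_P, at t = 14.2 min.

The intermediate concentration in a first-order A→B→C sequence is C_N = k₁C_{M0}(e^(−k₁t) − e^(−k₂t))/(k₂−k₁).
e^(−k₁t) = e^(−0.270×14.2) = e^(−3.834) = 0.02162; e^(−k₂t) = e^(−1.917) = 0.1470.
C_N = 0.270×1.95/(0.135−0.270) × (0.02162−0.1470) = (-3.900)×(-0.1254) = 0.4892 mol/dm³.
C_M = C_{M0}e^(−k₁t) = 0.04216 mol/dm³, so C_P = C_{M0}−C_M−C_N = 1.419 mol/dm³; C_N/C_P = 0.345.

0.345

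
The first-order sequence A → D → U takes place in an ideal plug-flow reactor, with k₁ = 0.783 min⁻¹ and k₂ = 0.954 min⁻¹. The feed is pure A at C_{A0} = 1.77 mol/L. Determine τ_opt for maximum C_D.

1.16 min

For first-order series the maximum of C_D occurs at τ_opt = ln(k₂/k₁)/(k₂−k₁).
= ln(0.954/0.783)/(0.954−0.783) = ln(1.218)/0.1710 = 0.1975/0.1710 = 1.16 min.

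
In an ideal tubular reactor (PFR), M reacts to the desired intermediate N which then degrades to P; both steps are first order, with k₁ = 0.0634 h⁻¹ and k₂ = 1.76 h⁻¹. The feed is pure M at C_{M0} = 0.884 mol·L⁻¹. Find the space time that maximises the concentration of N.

For first-order series the maximum of C_N occurs at τ_opt = ln(k₂/k₁)/(k₂−k₁).
= ln(1.76/0.0634)/(1.76−0.0634) = ln(27.76)/1.697 = 3.324/1.697 = 1.96 h.

1.96 h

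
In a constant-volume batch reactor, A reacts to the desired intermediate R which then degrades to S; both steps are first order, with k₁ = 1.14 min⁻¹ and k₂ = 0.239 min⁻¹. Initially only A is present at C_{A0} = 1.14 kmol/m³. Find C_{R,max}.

0.753 kmol/m³

For a first-order series the maximum intermediate yield is C_{R,max}/C_{A0} = (k₁/k₂)^[k₂/(k₂−k₁)].
= (1.14/0.239)^(0.239/(0.239−1.14)) = (4.770)^(-0.2653) = 0.6607.
C_{R,max} = 0.6607×1.14 = 0.753 kmol/m³.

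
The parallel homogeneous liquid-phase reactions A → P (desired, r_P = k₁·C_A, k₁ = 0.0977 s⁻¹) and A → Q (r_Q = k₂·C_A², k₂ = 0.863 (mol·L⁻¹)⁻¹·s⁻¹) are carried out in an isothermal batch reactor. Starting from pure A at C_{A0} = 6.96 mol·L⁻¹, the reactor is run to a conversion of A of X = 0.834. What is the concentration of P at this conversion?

0.195 mol·L⁻¹

C_A = C_{A0}(1−X) = 1.155 mol·L⁻¹.
Along a PFR/batch, dC_P/dC_A = −r_P/(r_P+r_Q) = −k₁/(k₁+k₂·C_A).
Integrating from C_{A0} to C_A: C_P = (0.0977/0.863)·ln[(0.0977+0.863·6.96)/(0.0977+0.863·1.16)] = 0.1132·ln(6.104/1.095) = 0.1945 mol·L⁻¹.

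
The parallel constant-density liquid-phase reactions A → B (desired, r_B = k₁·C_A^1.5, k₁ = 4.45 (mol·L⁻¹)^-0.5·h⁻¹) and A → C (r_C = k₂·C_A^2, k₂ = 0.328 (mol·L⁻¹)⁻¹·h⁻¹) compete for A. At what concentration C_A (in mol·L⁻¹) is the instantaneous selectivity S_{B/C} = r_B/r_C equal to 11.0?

1.52 mol·L⁻¹

S_{B/C} = (k₁/k₂)·C_A^-0.5 ⇒ C_A = (S·k₂/k₁)^(-2).
= (11.0×0.328/4.45)^(-2) = (0.8108)^(-2) = 1.52 mol·L⁻¹.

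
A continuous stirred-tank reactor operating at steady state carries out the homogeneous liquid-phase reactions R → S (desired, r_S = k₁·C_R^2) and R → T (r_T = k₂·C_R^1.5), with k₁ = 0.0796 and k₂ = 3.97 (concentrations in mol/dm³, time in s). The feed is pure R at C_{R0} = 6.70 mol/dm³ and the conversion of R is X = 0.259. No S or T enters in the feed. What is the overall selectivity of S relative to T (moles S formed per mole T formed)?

Exit C_R = C_{R0}(1−X) = 6.70×0.741 = 4.965 mol/dm³.
A CSTR operates uniformly at the exit composition, giving r_S = 1.962 and r_T = 43.92 (each k·C_R^n at C_R = 4.965).
Overall selectivity = C_S/C_T = r_Sτ/(r_Tτ) = r_S/r_T = 0.0447.

0.0447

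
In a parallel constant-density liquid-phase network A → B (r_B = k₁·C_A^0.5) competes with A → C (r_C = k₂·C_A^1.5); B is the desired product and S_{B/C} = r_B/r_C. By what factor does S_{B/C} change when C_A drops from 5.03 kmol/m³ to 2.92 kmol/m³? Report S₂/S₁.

S_{B/C} = (k₁/k₂)·C_A⁻¹, so S₂/S₁ = (C_{A,2}/C_{A,1})⁻¹.
= 5.03/2.92 = 1.72.

1.72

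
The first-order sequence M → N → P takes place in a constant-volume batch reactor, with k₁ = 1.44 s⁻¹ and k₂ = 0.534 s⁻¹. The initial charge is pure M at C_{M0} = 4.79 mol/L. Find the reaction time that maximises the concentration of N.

1.09 s

The intermediate peaks when r₁ = r₂, i.e. k₁e^(−k₁t) = k₂e^(−k₂t), giving t_opt = ln(k₂/k₁)/(k₂−k₁).
= ln(0.534/1.44)/(0.534−1.44) = ln(0.3708)/-0.9060 = -0.9920/-0.9060 = 1.09 s.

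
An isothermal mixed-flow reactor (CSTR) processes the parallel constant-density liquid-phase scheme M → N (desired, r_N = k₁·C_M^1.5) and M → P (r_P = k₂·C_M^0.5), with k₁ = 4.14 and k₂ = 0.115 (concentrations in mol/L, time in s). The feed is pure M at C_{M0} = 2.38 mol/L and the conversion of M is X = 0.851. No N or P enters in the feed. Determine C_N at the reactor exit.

1.88 mol/L

Exit C_M = C_{M0}(1−X) = 2.38×0.149 = 0.3546 mol/L.
In a CSTR the entire volume is at exit conditions, so r_N = 4.14×0.3546^1.5 = 0.8743 and r_P = 0.115×0.3546^0.5 = 0.06848.
Fraction of consumed M going to N: r_N/(r_N+r_P) = 0.9274.
C_N = 0.9274·C_{M0}·X = 0.9274×2.38×0.851 = 1.88 mol/L.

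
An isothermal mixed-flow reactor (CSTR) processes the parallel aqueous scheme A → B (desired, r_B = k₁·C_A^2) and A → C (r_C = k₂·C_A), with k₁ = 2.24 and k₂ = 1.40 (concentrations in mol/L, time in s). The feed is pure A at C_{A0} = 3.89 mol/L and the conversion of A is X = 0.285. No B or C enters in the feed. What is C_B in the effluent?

0.905 mol/L

Exit C_A = C_{A0}(1−X) = 3.89×0.715 = 2.781 mol/L.
Rates in a CSTR are evaluated at the outlet concentration: r_B = 2.24×2.781^2 = 17.33, r_C = 1.40×2.781 = 3.894.
Fraction of consumed A going to B: r_B/(r_B+r_C) = 0.8165.
C_B = 0.8165·C_{A0}·X = 0.8165×3.89×0.285 = 0.905 mol/L.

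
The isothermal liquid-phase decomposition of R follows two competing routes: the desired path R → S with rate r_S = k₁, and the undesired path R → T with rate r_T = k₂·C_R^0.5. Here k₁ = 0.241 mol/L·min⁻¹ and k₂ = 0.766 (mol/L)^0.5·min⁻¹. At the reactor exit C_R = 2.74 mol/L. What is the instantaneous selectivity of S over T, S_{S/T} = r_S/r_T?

0.190

S_{S/T} = r_S/r_T = (k₁)/(k₂·C_R^0.5) = (k₁/k₂)·C_R^-0.5.
= (0.241) / (0.766×2.740^0.5) = 0.2410/1.268 = 0.190.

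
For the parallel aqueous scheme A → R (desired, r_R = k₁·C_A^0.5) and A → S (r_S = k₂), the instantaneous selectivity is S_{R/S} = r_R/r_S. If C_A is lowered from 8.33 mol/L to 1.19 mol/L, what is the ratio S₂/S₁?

0.378

S_{R/S} = (k₁/k₂)·C_A^0.5, so S₂/S₁ = (C_{A,2}/C_{A,1})^0.5.
= (1.19/8.33)^0.5 = (0.1429)^0.5 = 0.378.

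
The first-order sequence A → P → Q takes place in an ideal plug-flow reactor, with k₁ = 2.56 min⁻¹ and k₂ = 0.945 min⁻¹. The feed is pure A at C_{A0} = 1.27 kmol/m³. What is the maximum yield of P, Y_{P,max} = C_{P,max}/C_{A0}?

0.558

Evaluating C_P at τ_opt = ln(k₂/k₁)/(k₂−k₁) gives C_{P,max}/C_{A0} = (k₁/k₂)^[k₂/(k₂−k₁)].
= (2.56/0.945)^(0.945/(0.945−2.56)) = (2.709)^(-0.5851) = 0.5581.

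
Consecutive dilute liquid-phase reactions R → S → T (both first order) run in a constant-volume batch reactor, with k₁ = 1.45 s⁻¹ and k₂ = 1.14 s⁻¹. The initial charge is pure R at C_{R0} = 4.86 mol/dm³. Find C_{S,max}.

2.01 mol/dm³

For a first-order series the maximum intermediate yield is C_{S,max}/C_{R0} = (k₁/k₂)^[k₂/(k₂−k₁)].
= (1.45/1.14)^(1.14/(1.14−1.45)) = (1.272)^(-3.677) = 0.4129.
C_{S,max} = 0.4129×4.86 = 2.01 mol/dm³.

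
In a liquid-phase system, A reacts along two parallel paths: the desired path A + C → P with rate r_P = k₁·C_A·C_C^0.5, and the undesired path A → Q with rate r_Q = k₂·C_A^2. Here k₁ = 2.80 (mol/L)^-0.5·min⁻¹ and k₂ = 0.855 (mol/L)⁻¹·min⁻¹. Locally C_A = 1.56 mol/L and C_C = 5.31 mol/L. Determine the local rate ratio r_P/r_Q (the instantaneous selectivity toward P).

4.84

S_{P/Q} = r_P/r_Q = (k₁·C_A·C_C^0.5)/(k₂·C_A^2) = (k₁/k₂)·C_A⁻¹·C_C^0.5.
= (2.80×1.560×5.310^0.5) / (0.855×1.560^2) = 10.07/2.081 = 4.84.
The undesired path is higher order in A, so low C_A (CSTR or dilute feed) favours P.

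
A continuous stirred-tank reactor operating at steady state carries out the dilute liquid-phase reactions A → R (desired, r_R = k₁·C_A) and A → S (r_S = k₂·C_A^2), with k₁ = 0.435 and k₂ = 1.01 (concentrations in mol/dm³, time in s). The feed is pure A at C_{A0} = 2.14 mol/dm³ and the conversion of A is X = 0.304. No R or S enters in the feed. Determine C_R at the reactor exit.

Exit C_A = C_{A0}(1−X) = 2.14×0.696 = 1.489 mol/dm³.
A CSTR operates uniformly at the exit composition, giving r_R = 0.6479 and r_S = 2.241 (each k·C_A^n at C_A = 1.489).
Fraction of consumed A going to R: r_R/(r_R+r_S) = 0.2243.
C_R = 0.2243·C_{A0}·X = 0.2243×2.14×0.304 = 0.146 mol/dm³.

0.146 mol/dm³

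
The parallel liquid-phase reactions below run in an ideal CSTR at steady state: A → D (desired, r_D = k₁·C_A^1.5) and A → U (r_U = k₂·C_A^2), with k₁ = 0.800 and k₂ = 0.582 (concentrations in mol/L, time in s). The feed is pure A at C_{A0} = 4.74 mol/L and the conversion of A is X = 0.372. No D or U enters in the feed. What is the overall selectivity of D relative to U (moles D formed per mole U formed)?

Exit C_A = C_{A0}(1−X) = 4.74×0.628 = 2.977 mol/L.
A CSTR operates uniformly at the exit composition, giving r_D = 4.109 and r_U = 5.157 (each k·C_A^n at C_A = 2.977).
Overall selectivity = C_D/C_U = r_Dτ/(r_Uτ) = r_D/r_U = 0.797.

0.797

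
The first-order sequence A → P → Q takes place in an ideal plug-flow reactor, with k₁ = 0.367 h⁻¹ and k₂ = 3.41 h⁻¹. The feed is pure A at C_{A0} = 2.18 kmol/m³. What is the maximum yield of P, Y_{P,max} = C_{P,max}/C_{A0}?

0.0823

For a first-order series the maximum intermediate yield is C_{P,max}/C_{A0} = (k₁/k₂)^[k₂/(k₂−k₁)].
= (0.367/3.41)^(3.41/(3.41−0.367)) = (0.1076)^(1.121) = 0.08225.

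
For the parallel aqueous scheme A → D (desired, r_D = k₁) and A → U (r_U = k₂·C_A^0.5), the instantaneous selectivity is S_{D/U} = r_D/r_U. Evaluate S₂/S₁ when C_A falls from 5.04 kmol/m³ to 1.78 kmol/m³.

S_{D/U} = (k₁/k₂)·C_A^-0.5, so S₂/S₁ = (C_{A,2}/C_{A,1})^-0.5.
= (1.78/5.04)^(-0.5) = (0.3532)^(-0.5) = 1.68.

1.68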